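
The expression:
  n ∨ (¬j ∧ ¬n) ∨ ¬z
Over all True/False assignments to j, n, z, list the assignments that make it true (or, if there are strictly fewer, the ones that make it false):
is false only for:
  j=True, n=False, z=True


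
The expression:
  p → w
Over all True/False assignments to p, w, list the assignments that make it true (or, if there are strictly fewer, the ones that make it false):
is false only for:
  p=True, w=False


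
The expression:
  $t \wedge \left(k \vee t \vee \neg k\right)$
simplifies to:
$t$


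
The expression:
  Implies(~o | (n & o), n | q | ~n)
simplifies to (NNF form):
True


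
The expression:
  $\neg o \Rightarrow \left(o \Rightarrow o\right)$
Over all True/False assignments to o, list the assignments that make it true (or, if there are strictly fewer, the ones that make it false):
is always true.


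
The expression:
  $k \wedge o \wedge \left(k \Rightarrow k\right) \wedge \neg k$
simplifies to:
$\text{False}$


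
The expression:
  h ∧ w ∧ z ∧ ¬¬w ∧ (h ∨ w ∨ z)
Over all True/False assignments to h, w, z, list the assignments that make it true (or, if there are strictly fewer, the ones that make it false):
is true only for:
  h=True, w=True, z=True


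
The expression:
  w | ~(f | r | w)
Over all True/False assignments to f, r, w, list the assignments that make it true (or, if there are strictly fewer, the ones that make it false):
is false only for:
  f=False, r=True, w=False;
  f=True, r=False, w=False;
  f=True, r=True, w=False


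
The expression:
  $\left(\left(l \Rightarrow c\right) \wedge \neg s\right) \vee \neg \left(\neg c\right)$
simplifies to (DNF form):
$c \vee \left(\neg l \wedge \neg s\right)$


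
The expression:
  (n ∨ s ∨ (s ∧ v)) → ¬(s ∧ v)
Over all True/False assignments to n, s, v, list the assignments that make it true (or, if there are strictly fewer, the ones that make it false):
is false only for:
  n=False, s=True, v=True;
  n=True, s=True, v=True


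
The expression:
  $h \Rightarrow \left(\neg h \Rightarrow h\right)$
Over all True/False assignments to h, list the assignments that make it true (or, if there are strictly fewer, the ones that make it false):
is always true.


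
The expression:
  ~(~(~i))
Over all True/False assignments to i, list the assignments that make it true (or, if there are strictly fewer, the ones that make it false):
is true only for:
  i=False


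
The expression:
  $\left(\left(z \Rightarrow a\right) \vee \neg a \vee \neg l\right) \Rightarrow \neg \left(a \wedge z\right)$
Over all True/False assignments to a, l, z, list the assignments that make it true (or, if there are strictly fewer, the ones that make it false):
is false only for:
  a=True, l=False, z=True;
  a=True, l=True, z=True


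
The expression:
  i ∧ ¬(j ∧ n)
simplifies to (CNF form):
i ∧ (¬j ∨ ¬n)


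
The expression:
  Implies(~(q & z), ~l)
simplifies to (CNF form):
(q | ~l) & (z | ~l)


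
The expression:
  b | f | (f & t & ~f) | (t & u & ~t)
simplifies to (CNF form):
b | f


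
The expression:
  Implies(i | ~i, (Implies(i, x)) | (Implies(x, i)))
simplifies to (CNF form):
True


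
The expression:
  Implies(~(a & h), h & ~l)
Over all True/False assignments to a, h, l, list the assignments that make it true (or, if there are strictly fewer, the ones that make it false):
is true only for:
  a=False, h=True, l=False;
  a=True, h=True, l=False;
  a=True, h=True, l=True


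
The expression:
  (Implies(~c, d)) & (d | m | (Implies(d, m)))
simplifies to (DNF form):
c | d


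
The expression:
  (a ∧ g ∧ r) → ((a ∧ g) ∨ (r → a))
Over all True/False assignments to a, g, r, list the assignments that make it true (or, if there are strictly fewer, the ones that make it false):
is always true.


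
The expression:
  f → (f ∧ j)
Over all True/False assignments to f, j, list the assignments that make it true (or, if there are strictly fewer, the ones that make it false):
is false only for:
  f=True, j=False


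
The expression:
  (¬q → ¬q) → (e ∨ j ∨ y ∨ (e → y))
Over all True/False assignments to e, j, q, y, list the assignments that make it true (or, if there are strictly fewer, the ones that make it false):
is always true.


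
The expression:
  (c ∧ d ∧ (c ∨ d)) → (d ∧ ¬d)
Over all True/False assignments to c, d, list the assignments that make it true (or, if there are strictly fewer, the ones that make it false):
is false only for:
  c=True, d=True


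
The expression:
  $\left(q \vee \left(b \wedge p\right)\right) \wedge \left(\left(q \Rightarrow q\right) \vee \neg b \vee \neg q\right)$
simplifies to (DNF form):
$q \vee \left(b \wedge p\right)$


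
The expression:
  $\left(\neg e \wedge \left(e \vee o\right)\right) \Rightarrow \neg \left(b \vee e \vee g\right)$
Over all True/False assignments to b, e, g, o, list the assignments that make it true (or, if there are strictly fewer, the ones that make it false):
is false only for:
  b=False, e=False, g=True, o=True;
  b=True, e=False, g=False, o=True;
  b=True, e=False, g=True, o=True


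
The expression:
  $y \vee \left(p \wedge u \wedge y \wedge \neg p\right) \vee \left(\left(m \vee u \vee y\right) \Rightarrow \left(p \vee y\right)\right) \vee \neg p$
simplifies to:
$\text{True}$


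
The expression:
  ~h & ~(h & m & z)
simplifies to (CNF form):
~h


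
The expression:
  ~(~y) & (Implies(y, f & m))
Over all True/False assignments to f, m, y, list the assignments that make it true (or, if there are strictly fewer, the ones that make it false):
is true only for:
  f=True, m=True, y=True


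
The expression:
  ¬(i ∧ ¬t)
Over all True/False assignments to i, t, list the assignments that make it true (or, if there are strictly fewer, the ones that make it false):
is false only for:
  i=True, t=False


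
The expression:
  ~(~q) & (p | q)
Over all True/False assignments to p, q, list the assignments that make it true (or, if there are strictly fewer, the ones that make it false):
is true only for:
  p=False, q=True;
  p=True, q=True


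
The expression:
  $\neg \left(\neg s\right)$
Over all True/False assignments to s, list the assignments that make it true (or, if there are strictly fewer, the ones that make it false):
is true only for:
  s=True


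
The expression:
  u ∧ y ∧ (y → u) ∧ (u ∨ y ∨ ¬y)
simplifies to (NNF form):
u ∧ y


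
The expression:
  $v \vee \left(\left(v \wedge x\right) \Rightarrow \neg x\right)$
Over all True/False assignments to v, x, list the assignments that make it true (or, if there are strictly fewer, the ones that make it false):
is always true.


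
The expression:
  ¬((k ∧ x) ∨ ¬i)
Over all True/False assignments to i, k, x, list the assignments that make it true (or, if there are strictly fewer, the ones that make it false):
is true only for:
  i=True, k=False, x=False;
  i=True, k=False, x=True;
  i=True, k=True, x=False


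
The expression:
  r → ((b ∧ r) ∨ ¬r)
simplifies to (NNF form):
b ∨ ¬r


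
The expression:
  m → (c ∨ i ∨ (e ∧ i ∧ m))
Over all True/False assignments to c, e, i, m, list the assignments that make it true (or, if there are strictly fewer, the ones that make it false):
is false only for:
  c=False, e=False, i=False, m=True;
  c=False, e=True, i=False, m=True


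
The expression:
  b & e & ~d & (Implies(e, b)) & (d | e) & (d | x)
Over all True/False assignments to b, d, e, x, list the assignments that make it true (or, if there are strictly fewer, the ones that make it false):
is true only for:
  b=True, d=False, e=True, x=True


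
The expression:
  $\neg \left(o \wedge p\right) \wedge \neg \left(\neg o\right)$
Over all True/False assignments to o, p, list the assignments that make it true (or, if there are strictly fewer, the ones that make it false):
is true only for:
  o=True, p=False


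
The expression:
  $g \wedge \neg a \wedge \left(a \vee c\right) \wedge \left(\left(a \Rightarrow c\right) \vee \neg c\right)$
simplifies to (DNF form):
$c \wedge g \wedge \neg a$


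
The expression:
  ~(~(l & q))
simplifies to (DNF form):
l & q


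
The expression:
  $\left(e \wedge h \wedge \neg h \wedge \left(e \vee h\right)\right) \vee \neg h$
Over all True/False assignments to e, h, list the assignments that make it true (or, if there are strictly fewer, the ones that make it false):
is true only for:
  e=False, h=False;
  e=True, h=False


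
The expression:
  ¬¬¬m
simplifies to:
¬m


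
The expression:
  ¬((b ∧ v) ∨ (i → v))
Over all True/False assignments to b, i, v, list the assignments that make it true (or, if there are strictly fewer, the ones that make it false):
is true only for:
  b=False, i=True, v=False;
  b=True, i=True, v=False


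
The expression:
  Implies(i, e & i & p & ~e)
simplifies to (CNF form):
~i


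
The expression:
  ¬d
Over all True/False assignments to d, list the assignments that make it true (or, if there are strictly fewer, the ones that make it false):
is true only for:
  d=False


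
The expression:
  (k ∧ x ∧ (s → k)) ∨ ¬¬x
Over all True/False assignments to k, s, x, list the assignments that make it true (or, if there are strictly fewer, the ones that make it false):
is true only for:
  k=False, s=False, x=True;
  k=False, s=True, x=True;
  k=True, s=False, x=True;
  k=True, s=True, x=True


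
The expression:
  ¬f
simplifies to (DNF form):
¬f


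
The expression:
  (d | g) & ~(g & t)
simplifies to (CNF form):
(d | g) & (~g | ~t)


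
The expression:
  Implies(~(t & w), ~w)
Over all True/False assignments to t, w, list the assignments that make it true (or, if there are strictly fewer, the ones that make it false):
is false only for:
  t=False, w=True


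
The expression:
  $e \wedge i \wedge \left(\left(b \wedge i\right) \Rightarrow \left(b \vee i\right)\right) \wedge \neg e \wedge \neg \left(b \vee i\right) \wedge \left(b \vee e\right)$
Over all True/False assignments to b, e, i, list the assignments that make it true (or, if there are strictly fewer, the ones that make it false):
is never true.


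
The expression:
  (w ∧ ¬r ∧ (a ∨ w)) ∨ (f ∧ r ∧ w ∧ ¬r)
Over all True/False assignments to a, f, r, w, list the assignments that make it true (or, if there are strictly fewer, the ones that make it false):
is true only for:
  a=False, f=False, r=False, w=True;
  a=False, f=True, r=False, w=True;
  a=True, f=False, r=False, w=True;
  a=True, f=True, r=False, w=True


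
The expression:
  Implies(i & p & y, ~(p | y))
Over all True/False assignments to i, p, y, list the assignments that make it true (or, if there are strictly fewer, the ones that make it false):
is false only for:
  i=True, p=True, y=True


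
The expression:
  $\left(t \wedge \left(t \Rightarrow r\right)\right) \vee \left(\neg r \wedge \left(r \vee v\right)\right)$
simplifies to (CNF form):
$\left(r \vee v\right) \wedge \left(t \vee \neg r\right)$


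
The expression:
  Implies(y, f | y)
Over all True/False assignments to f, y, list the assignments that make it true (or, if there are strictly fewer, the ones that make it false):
is always true.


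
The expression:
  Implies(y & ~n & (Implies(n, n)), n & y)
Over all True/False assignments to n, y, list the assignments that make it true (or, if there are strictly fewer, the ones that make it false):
is false only for:
  n=False, y=True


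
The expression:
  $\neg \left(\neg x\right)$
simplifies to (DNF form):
$x$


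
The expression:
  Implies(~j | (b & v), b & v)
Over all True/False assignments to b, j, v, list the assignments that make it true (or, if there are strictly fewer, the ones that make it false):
is false only for:
  b=False, j=False, v=False;
  b=False, j=False, v=True;
  b=True, j=False, v=False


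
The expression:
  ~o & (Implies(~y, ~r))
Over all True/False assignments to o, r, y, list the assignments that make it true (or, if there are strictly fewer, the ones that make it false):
is true only for:
  o=False, r=False, y=False;
  o=False, r=False, y=True;
  o=False, r=True, y=True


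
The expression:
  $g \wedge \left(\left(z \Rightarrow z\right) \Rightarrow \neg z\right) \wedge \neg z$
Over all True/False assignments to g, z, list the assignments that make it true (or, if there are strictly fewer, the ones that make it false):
is true only for:
  g=True, z=False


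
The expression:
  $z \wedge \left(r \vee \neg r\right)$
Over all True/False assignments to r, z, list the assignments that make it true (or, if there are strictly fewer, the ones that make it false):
is true only for:
  r=False, z=True;
  r=True, z=True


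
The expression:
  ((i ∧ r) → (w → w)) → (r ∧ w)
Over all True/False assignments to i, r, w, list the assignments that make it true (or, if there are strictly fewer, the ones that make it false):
is true only for:
  i=False, r=True, w=True;
  i=True, r=True, w=True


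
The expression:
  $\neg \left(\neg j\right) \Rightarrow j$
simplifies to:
$\text{True}$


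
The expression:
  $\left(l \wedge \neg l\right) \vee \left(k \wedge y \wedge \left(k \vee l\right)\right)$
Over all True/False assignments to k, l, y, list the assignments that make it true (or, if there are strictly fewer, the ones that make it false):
is true only for:
  k=True, l=False, y=True;
  k=True, l=True, y=True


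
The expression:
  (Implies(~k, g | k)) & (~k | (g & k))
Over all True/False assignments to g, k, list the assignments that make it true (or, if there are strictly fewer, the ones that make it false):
is true only for:
  g=True, k=False;
  g=True, k=True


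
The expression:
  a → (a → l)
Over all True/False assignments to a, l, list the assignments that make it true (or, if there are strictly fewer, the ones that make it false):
is false only for:
  a=True, l=False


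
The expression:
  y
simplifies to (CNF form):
y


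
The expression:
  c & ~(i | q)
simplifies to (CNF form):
c & ~i & ~q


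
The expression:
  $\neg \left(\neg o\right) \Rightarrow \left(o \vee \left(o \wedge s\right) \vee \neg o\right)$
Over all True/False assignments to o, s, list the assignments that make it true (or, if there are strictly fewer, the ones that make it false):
is always true.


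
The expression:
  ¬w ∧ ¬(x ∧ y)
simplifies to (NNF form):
¬w ∧ (¬x ∨ ¬y)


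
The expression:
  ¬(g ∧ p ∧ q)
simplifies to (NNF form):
¬g ∨ ¬p ∨ ¬q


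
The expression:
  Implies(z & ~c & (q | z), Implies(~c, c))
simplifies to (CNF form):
c | ~z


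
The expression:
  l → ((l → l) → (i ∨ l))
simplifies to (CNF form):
True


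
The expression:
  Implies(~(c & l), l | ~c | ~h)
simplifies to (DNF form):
l | ~c | ~h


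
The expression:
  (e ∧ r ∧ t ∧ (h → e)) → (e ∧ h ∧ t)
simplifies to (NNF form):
h ∨ ¬e ∨ ¬r ∨ ¬t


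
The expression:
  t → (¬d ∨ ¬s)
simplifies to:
¬d ∨ ¬s ∨ ¬t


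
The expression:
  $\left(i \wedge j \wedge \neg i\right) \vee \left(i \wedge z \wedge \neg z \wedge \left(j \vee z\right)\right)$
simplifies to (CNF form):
$\text{False}$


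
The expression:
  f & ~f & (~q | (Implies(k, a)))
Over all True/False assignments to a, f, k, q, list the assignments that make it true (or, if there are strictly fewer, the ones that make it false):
is never true.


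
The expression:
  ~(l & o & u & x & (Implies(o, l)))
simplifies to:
~l | ~o | ~u | ~x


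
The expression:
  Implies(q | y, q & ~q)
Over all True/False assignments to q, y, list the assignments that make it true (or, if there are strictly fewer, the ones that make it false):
is true only for:
  q=False, y=False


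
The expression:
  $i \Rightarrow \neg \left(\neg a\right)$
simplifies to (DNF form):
$a \vee \neg i$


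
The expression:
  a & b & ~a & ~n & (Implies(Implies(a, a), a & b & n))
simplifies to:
False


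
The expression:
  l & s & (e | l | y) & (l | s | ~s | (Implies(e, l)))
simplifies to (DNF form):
l & s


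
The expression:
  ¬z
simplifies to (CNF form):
¬z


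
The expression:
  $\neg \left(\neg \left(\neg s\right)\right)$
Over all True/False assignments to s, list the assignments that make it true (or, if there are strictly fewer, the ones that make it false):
is true only for:
  s=False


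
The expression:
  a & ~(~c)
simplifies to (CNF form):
a & c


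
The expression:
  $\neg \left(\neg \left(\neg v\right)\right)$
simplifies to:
$\neg v$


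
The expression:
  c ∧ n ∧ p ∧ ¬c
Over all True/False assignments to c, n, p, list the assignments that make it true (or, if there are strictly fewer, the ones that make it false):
is never true.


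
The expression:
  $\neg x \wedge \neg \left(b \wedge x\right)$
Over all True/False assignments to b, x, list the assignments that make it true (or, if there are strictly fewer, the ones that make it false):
is true only for:
  b=False, x=False;
  b=True, x=False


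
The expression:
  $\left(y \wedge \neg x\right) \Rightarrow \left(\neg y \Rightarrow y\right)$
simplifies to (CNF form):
$\text{True}$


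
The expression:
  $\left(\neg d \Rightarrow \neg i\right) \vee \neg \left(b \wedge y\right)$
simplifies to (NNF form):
$d \vee \neg b \vee \neg i \vee \neg y$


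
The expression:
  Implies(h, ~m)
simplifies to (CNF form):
~h | ~m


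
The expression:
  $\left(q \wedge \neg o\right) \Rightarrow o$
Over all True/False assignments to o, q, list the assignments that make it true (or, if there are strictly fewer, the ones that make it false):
is false only for:
  o=False, q=True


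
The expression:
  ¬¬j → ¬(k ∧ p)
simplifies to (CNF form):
¬j ∨ ¬k ∨ ¬p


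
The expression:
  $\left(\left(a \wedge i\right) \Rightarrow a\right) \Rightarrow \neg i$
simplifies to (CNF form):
$\neg i$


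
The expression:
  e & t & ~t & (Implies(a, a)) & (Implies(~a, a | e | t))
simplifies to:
False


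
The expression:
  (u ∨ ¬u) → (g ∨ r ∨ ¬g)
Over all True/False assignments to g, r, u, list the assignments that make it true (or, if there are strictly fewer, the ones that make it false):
is always true.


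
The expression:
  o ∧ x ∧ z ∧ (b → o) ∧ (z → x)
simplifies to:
o ∧ x ∧ z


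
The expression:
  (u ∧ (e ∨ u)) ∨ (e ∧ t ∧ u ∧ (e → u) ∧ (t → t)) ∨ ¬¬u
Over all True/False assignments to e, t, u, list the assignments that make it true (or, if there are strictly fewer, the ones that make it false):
is true only for:
  e=False, t=False, u=True;
  e=False, t=True, u=True;
  e=True, t=False, u=True;
  e=True, t=True, u=True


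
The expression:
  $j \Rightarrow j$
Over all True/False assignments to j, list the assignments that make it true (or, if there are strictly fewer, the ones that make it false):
is always true.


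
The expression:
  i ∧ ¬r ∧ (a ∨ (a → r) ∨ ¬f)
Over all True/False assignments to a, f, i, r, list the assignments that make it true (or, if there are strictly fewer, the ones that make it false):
is true only for:
  a=False, f=False, i=True, r=False;
  a=False, f=True, i=True, r=False;
  a=True, f=False, i=True, r=False;
  a=True, f=True, i=True, r=False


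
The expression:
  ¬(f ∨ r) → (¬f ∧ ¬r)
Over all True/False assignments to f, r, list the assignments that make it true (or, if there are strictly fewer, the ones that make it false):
is always true.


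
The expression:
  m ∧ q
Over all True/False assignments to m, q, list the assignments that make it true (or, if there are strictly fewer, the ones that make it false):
is true only for:
  m=True, q=True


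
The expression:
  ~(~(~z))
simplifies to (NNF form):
~z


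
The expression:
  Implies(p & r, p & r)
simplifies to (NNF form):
True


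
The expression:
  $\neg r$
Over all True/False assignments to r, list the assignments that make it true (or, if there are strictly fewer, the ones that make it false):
is true only for:
  r=False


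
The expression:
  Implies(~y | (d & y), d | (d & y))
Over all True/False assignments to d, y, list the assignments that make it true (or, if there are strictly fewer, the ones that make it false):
is false only for:
  d=False, y=False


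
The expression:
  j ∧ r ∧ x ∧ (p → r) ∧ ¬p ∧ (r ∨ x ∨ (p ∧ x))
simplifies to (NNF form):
j ∧ r ∧ x ∧ ¬p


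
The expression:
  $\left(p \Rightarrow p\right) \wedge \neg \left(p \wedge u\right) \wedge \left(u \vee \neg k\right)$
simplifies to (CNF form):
$\left(u \vee \neg k\right) \wedge \left(\neg p \vee \neg u\right)$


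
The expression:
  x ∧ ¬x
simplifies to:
False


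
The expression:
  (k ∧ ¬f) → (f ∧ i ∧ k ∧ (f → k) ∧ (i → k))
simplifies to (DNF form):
f ∨ ¬k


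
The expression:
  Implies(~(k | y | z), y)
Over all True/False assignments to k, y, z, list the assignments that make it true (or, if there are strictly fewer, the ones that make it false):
is false only for:
  k=False, y=False, z=False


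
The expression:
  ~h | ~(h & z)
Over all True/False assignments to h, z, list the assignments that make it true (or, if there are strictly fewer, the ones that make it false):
is false only for:
  h=True, z=True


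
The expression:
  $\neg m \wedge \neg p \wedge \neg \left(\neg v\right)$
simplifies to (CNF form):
$v \wedge \neg m \wedge \neg p$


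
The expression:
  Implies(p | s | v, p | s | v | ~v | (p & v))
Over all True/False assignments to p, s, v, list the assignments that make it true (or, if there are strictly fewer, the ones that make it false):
is always true.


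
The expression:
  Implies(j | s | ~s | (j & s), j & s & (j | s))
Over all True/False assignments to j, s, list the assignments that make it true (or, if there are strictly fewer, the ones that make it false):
is true only for:
  j=True, s=True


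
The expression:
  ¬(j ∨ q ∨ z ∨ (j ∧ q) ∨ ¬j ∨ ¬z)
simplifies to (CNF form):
False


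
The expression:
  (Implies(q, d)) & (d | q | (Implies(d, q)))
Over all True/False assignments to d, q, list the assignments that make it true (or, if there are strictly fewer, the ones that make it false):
is false only for:
  d=False, q=True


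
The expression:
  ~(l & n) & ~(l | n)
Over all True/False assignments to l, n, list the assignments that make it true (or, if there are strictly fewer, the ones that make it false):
is true only for:
  l=False, n=False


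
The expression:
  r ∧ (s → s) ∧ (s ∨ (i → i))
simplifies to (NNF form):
r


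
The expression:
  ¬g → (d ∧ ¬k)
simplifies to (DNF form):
g ∨ (d ∧ ¬k)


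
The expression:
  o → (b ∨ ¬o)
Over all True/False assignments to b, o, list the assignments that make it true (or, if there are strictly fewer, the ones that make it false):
is false only for:
  b=False, o=True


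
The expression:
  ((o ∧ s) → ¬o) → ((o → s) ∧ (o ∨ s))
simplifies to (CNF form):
s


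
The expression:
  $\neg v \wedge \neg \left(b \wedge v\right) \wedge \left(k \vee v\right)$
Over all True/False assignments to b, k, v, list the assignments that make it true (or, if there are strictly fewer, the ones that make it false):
is true only for:
  b=False, k=True, v=False;
  b=True, k=True, v=False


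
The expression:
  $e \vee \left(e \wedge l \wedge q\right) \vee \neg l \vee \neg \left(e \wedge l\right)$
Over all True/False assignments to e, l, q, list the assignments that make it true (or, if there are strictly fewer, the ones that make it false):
is always true.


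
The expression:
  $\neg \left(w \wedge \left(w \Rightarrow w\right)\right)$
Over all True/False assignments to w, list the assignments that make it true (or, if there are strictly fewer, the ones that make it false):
is true only for:
  w=False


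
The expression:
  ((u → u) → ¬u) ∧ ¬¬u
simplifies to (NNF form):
False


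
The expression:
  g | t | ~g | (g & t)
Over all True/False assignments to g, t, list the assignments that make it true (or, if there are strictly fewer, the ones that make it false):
is always true.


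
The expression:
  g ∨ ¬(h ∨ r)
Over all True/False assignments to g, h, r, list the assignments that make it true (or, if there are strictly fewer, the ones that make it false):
is false only for:
  g=False, h=False, r=True;
  g=False, h=True, r=False;
  g=False, h=True, r=True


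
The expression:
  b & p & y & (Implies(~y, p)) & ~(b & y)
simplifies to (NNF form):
False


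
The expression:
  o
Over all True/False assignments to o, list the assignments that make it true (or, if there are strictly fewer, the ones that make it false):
is true only for:
  o=True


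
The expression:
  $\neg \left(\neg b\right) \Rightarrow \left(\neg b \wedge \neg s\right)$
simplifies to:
$\neg b$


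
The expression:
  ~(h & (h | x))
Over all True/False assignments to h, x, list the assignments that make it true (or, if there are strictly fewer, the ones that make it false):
is true only for:
  h=False, x=False;
  h=False, x=True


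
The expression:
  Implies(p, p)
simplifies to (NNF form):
True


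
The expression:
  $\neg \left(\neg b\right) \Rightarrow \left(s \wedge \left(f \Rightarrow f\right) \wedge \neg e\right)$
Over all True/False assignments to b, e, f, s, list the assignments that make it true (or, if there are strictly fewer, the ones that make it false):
is false only for:
  b=True, e=False, f=False, s=False;
  b=True, e=False, f=True, s=False;
  b=True, e=True, f=False, s=False;
  b=True, e=True, f=False, s=True;
  b=True, e=True, f=True, s=False;
  b=True, e=True, f=True, s=True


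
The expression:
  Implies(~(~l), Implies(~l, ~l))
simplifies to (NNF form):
True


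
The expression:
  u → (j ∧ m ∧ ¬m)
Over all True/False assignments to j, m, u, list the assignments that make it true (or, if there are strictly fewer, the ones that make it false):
is true only for:
  j=False, m=False, u=False;
  j=False, m=True, u=False;
  j=True, m=False, u=False;
  j=True, m=True, u=False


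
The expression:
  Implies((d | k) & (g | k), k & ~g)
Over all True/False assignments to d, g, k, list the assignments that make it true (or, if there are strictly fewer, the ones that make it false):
is false only for:
  d=False, g=True, k=True;
  d=True, g=True, k=False;
  d=True, g=True, k=True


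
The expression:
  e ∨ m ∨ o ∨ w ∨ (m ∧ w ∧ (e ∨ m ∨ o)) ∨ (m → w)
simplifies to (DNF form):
True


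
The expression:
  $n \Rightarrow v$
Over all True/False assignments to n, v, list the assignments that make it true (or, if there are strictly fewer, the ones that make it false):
is false only for:
  n=True, v=False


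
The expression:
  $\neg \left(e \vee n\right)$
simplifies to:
$\neg e \wedge \neg n$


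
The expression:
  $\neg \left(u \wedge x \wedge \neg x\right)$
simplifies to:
$\text{True}$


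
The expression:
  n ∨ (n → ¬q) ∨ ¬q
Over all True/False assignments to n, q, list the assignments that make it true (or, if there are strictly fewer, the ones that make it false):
is always true.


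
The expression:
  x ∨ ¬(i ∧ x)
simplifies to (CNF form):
True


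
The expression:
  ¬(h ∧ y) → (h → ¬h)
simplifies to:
y ∨ ¬h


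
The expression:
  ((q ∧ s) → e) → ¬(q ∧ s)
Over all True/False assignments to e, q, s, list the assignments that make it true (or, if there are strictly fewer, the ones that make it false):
is false only for:
  e=True, q=True, s=True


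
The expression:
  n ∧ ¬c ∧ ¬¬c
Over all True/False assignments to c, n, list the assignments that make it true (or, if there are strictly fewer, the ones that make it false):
is never true.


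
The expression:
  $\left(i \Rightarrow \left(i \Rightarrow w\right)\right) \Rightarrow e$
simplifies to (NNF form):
$e \vee \left(i \wedge \neg w\right)$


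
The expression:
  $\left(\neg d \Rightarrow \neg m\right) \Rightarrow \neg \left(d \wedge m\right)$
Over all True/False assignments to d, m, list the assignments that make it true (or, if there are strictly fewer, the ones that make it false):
is false only for:
  d=True, m=True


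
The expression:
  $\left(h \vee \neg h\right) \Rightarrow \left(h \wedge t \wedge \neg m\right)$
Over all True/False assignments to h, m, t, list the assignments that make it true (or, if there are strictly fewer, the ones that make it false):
is true only for:
  h=True, m=False, t=True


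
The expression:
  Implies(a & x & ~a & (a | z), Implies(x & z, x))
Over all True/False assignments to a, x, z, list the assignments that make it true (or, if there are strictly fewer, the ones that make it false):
is always true.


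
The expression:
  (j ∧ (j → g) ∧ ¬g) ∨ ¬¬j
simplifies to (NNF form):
j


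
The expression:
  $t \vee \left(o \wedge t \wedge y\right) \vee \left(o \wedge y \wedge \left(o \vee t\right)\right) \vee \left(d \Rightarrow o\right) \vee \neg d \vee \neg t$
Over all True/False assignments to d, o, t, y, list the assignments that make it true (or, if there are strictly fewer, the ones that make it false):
is always true.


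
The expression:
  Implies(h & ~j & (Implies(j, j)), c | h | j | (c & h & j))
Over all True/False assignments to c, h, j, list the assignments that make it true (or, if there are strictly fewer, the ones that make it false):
is always true.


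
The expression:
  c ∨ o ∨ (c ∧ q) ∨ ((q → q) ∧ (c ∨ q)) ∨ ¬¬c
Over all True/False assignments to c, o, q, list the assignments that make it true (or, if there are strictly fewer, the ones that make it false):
is false only for:
  c=False, o=False, q=False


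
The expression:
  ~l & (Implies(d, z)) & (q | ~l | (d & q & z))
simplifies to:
~l & (z | ~d)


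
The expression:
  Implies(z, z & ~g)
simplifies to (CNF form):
~g | ~z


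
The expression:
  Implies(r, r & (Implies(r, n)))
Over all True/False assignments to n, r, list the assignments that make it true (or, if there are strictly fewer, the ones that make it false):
is false only for:
  n=False, r=True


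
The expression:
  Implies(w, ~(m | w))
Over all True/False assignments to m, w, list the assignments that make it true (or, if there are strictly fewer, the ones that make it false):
is true only for:
  m=False, w=False;
  m=True, w=False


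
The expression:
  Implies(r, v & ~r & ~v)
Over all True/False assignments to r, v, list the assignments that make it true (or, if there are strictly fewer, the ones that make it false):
is true only for:
  r=False, v=False;
  r=False, v=True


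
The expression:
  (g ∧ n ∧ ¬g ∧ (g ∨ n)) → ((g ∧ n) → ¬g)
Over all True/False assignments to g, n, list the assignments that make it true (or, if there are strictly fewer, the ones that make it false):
is always true.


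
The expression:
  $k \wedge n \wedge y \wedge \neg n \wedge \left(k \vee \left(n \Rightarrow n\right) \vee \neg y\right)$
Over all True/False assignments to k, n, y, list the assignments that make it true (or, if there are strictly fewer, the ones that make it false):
is never true.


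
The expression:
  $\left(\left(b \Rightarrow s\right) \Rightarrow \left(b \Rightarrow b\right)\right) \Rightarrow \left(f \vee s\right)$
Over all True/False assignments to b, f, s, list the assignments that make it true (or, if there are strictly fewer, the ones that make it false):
is false only for:
  b=False, f=False, s=False;
  b=True, f=False, s=False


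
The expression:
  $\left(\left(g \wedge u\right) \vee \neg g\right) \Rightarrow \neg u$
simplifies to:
$\neg u$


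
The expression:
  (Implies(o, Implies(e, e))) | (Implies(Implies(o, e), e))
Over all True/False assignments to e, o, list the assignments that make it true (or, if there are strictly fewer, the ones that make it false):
is always true.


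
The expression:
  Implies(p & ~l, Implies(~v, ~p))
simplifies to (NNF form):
l | v | ~p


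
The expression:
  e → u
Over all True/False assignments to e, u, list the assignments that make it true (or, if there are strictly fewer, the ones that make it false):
is false only for:
  e=True, u=False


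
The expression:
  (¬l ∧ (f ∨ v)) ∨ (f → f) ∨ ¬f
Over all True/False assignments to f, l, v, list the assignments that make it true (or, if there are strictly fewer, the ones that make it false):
is always true.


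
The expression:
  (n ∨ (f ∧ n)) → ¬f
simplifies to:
¬f ∨ ¬n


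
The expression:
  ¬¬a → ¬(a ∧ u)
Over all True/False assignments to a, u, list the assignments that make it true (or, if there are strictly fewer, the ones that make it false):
is false only for:
  a=True, u=True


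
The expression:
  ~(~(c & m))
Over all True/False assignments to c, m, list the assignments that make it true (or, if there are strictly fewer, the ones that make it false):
is true only for:
  c=True, m=True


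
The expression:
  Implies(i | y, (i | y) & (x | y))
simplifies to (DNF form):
x | y | ~i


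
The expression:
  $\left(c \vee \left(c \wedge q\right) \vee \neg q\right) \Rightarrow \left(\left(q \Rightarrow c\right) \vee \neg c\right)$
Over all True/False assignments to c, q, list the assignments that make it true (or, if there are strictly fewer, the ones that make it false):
is always true.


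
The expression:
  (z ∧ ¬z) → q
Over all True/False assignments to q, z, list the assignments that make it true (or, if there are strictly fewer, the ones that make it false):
is always true.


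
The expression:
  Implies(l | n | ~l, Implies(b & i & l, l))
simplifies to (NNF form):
True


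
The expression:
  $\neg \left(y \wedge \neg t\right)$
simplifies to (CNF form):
$t \vee \neg y$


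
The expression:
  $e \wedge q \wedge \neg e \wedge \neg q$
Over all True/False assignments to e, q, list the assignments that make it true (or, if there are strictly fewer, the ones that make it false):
is never true.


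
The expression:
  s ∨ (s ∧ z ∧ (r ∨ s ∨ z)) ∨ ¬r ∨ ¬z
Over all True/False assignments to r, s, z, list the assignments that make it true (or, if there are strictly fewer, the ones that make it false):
is false only for:
  r=True, s=False, z=True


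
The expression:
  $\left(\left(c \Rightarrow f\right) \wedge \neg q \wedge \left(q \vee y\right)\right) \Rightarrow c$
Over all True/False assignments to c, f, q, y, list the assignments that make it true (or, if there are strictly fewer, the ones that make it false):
is false only for:
  c=False, f=False, q=False, y=True;
  c=False, f=True, q=False, y=True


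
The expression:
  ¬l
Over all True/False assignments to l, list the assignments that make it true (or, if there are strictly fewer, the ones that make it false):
is true only for:
  l=False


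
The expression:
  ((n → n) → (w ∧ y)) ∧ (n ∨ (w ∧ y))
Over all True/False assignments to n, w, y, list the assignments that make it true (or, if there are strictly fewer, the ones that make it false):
is true only for:
  n=False, w=True, y=True;
  n=True, w=True, y=True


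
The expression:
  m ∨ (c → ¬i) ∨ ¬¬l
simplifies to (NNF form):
l ∨ m ∨ ¬c ∨ ¬i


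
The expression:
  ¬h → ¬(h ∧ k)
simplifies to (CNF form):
True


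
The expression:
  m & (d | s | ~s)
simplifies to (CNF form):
m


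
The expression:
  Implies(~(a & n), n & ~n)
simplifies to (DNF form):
a & n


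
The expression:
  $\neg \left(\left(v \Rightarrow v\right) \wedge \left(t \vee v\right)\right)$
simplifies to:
$\neg t \wedge \neg v$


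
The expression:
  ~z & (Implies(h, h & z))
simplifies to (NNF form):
~h & ~z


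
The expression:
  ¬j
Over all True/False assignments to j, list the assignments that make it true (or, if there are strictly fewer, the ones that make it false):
is true only for:
  j=False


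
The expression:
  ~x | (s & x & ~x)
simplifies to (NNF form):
~x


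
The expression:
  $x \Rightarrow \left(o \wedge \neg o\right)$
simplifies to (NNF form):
$\neg x$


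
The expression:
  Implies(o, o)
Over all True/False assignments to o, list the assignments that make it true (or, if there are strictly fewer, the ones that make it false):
is always true.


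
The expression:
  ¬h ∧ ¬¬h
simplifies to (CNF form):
False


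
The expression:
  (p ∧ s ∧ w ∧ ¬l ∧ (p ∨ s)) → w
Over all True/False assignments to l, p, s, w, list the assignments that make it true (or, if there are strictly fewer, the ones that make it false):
is always true.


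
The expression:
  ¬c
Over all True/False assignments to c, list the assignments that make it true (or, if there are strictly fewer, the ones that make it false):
is true only for:
  c=False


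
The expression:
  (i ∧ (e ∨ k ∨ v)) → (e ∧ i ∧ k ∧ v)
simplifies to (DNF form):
(e ∧ k ∧ v) ∨ (¬e ∧ ¬k ∧ ¬v) ∨ ¬i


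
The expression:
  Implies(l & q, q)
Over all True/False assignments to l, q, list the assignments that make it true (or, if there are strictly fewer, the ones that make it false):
is always true.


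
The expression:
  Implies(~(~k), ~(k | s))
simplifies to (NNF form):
~k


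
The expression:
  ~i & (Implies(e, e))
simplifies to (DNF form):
~i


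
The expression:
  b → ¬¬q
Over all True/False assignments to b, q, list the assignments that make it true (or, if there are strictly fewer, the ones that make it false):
is false only for:
  b=True, q=False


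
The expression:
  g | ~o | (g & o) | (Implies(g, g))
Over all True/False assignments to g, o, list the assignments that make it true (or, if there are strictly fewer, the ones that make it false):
is always true.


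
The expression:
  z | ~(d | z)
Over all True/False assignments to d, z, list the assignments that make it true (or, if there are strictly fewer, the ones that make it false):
is false only for:
  d=True, z=False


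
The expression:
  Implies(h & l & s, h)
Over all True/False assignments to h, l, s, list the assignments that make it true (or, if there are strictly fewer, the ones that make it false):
is always true.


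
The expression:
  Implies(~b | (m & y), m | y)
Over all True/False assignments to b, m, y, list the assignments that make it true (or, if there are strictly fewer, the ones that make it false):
is false only for:
  b=False, m=False, y=False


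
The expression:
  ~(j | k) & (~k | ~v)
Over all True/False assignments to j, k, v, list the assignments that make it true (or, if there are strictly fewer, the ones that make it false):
is true only for:
  j=False, k=False, v=False;
  j=False, k=False, v=True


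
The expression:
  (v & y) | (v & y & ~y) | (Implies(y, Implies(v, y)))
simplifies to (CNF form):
True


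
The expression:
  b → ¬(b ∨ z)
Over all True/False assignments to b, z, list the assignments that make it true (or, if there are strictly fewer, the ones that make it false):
is true only for:
  b=False, z=False;
  b=False, z=True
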